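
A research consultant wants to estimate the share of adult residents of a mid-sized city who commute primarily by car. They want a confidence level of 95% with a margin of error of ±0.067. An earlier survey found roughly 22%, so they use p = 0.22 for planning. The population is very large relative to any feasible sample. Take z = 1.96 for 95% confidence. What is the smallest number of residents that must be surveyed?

With p = 0.22, p(1−p) = 0.1716.
n = z²·p(1−p)/E² = 1.96² × 0.1716 / 0.067² = 3.8416 × 0.1716 / 0.004489 ≈ 146.85.
Rounding up gives n = 147.

147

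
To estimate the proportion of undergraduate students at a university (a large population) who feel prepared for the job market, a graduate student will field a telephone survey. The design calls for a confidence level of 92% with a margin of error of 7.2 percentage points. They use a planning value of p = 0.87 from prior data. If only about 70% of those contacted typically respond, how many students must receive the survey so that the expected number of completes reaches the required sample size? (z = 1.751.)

Completed interviews needed: n₀ = 1.751² × 0.1131 / 0.072² ≈ 66.89 → 67.
At a 70% response rate, contacts needed = 67 / 0.70 ≈ 95.71 → 96.

96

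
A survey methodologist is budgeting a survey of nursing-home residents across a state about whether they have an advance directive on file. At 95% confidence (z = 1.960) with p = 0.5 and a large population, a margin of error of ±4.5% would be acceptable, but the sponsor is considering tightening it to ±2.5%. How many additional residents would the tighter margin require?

1062

At ±4.5%: n = 1.960² × 0.2500 / 0.045² ≈ 474.27 → 475.
At ±2.5%: n = 1.960² × 0.2500 / 0.025² ≈ 1536.64 → 1537.
Additional respondents: 1537 − 475 = 1062.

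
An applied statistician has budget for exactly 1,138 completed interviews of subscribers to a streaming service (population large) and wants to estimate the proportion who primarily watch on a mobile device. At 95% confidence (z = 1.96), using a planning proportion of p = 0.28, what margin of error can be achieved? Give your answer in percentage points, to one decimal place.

2.6

SE(p̂) = √[p(1−p)/n] = √[0.2016/1138] = 0.01331.
E = z × SE = 1.96 × 0.01331 = 0.02609, or 2.6 percentage points.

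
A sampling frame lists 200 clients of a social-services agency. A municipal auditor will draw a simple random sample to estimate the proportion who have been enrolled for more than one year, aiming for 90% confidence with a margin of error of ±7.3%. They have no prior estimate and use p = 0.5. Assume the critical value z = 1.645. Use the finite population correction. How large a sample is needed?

78

Unadjusted: n₀ = 1.645² × 0.50 × 0.50 / 0.073² ≈ 126.95, so n₀ = 127.
Finite population correction with N = 200: n = n₀ / (1 + (n₀−1)/N) = 127 / (1 + 126/200) = 127 / 1.6300 ≈ 77.91.
Rounding up, n = 78.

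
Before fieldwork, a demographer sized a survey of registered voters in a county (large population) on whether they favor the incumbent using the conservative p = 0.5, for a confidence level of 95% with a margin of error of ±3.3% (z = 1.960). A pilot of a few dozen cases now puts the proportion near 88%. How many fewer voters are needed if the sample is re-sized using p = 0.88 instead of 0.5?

509

Conservative (p = 0.5): n = 1.960² × 0.25 / 0.033² ≈ 881.91 → 882.
Using p = 0.88: p(1−p) = 0.1056, so n = 1.960² × 0.1056 / 0.033² ≈ 372.52 → 373.
Reduction: 882 − 373 = 509.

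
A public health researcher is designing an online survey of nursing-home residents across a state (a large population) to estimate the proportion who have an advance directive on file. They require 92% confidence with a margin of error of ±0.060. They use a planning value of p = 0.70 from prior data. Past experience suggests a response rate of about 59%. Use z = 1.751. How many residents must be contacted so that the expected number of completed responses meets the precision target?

304

Completed interviews needed: n₀ = 1.751² × 0.2100 / 0.060² ≈ 178.85 → 179.
At a 59% response rate, contacts needed = 179 / 0.59 ≈ 303.39 → 304.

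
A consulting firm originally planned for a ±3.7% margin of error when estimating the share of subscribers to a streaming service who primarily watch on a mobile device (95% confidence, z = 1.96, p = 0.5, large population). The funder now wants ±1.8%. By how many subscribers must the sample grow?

At ±3.7%: n = 1.96² × 0.2500 / 0.037² ≈ 701.53 → 702.
At ±1.8%: n = 1.96² × 0.2500 / 0.018² ≈ 2964.20 → 2965.
Additional respondents: 2965 − 702 = 2263.

2263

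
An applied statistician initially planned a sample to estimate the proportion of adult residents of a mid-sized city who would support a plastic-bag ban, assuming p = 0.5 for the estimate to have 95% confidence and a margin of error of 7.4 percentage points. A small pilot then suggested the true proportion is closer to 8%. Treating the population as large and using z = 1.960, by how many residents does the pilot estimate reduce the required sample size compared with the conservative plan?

124

Conservative (p = 0.5): n = 1.960² × 0.25 / 0.074² ≈ 175.38 → 176.
Using p = 0.08: p(1−p) = 0.0736, so n = 1.960² × 0.0736 / 0.074² ≈ 51.63 → 52.
Reduction: 176 − 52 = 124.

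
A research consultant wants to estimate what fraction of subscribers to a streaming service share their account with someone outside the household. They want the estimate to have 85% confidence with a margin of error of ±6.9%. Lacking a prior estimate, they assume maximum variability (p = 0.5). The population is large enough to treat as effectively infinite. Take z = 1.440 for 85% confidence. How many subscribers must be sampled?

With p = 0.5, p(1−p) = 0.25.
n = z²·p(1−p)/E² = 1.440² × 0.2500 / 0.069² = 2.0736 × 0.2500 / 0.004761 ≈ 108.88.
Rounding up gives n = 109.

109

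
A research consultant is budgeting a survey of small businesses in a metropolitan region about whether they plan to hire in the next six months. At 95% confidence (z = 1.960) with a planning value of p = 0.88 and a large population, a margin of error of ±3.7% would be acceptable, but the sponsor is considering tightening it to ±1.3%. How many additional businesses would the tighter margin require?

At ±3.7%: n = 1.960² × 0.1056 / 0.037² ≈ 296.33 → 297.
At ±1.3%: n = 1.960² × 0.1056 / 0.013² ≈ 2400.43 → 2401.
Additional respondents: 2401 − 297 = 2104.

2104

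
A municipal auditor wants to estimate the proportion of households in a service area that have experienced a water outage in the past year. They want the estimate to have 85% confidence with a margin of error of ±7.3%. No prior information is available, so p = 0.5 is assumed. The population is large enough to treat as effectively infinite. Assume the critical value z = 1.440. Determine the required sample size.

98

With p = 0.5, p(1−p) = 0.25.
n = z²·p(1−p)/E² = 1.440² × 0.2500 / 0.073² = 2.0736 × 0.2500 / 0.005329 ≈ 97.28.
Rounding up gives n = 98.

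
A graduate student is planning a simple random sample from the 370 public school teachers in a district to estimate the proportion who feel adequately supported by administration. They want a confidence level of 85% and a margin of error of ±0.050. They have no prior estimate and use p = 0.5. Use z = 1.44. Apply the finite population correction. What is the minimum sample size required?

134

Unadjusted: n₀ = 1.44² × 0.50 × 0.50 / 0.050² ≈ 207.36, so n₀ = 208.
Finite population correction with N = 370: n = n₀ / (1 + (n₀−1)/N) = 208 / (1 + 207/370) = 208 / 1.5595 ≈ 133.38.
Rounding up, n = 134.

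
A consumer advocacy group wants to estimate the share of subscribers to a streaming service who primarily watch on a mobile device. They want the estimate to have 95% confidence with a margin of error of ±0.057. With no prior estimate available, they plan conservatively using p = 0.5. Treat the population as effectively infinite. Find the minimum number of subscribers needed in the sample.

For 95% confidence, z = 1.960.
With p = 0.5, p(1−p) = 0.25.
n = z²·p(1−p)/E² = 1.960² × 0.2500 / 0.057² = 3.8416 × 0.2500 / 0.003249 ≈ 295.60.
Rounding up gives n = 296.

296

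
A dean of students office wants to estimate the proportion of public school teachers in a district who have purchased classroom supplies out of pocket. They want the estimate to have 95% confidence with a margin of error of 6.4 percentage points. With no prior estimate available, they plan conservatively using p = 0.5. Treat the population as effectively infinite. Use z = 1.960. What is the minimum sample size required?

With p = 0.5, p(1−p) = 0.25.
n = z²·p(1−p)/E² = 1.960² × 0.2500 / 0.064² = 3.8416 × 0.2500 / 0.004096 ≈ 234.47.
Rounding up gives n = 235.

235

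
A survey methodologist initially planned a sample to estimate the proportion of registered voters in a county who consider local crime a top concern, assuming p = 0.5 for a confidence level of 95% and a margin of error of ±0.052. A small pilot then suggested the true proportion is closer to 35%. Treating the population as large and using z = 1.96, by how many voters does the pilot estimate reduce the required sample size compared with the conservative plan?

Conservative (p = 0.5): n = 1.96² × 0.25 / 0.052² ≈ 355.18 → 356.
Using p = 0.35: p(1−p) = 0.2275, so n = 1.96² × 0.2275 / 0.052² ≈ 323.21 → 324.
Reduction: 356 − 324 = 32.

32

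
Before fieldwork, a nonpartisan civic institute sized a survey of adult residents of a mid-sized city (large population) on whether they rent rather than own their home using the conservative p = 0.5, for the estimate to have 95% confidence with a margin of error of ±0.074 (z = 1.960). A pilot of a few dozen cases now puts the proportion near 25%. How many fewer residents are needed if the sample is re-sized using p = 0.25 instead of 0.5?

Conservative (p = 0.5): n = 1.960² × 0.25 / 0.074² ≈ 175.38 → 176.
Using p = 0.25: p(1−p) = 0.1875, so n = 1.960² × 0.1875 / 0.074² ≈ 131.54 → 132.
Reduction: 176 − 132 = 44.

44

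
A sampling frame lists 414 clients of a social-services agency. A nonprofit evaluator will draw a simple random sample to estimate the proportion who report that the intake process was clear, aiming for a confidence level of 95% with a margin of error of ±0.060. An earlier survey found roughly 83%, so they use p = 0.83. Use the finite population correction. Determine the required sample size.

For 95% confidence, z = 1.960.
Unadjusted: n₀ = 1.960² × 0.83 × 0.17 / 0.060² ≈ 150.57, so n₀ = 151.
Finite population correction with N = 414: n = n₀ / (1 + (n₀−1)/N) = 151 / (1 + 150/414) = 151 / 1.3623 ≈ 110.84.
Rounding up, n = 111.

111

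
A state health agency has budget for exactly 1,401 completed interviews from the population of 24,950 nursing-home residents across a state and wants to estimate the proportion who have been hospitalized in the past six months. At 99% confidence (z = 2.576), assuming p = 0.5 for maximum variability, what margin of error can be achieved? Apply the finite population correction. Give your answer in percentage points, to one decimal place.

Finite-population factor: (N−n)/(N−1) = (24950−1401)/(24950−1) = 0.9439.
SE(p̂) = √[p(1−p)/n · (N−n)/(N−1)] = √[0.2500/1401 × 0.9439] = 0.01298.
E = z × SE = 2.576 × 0.01298 = 0.03343 ≈ 3.3 percentage points.

3.3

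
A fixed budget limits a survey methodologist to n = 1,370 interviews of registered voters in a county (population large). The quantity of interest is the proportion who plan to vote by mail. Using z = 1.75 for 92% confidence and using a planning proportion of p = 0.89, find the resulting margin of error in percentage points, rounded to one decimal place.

SE(p̂) = √[p(1−p)/n] = √[0.0979/1370] = 0.00845.
E = z × SE = 1.75 × 0.00845 = 0.01479, or 1.5 percentage points.

1.5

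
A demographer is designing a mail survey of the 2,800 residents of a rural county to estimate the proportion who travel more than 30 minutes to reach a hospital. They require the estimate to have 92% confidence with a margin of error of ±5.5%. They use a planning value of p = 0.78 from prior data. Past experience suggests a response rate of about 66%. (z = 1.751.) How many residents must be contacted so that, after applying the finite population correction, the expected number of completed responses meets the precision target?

249

Completed interviews needed (unadjusted): n₀ = 1.751² × 0.1716 / 0.055² ≈ 173.93 → 174.
FPC for N = 2,800: n = 174 / (1 + 173/2800) = 174 / 1.0618 ≈ 163.87 → 164.
At a 66% response rate, contacts needed = 164 / 0.66 ≈ 248.48 → 249.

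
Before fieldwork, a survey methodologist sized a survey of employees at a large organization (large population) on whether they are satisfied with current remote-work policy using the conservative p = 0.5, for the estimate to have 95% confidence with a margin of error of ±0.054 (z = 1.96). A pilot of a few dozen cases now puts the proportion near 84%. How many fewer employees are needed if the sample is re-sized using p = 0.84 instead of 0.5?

152

Conservative (p = 0.5): n = 1.96² × 0.25 / 0.054² ≈ 329.36 → 330.
Using p = 0.84: p(1−p) = 0.1344, so n = 1.96² × 0.1344 / 0.054² ≈ 177.06 → 178.
Reduction: 330 − 178 = 152.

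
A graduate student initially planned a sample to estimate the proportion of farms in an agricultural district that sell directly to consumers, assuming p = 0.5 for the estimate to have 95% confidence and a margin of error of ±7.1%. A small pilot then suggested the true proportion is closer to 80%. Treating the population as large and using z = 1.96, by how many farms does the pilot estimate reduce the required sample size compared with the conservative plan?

69

Conservative (p = 0.5): n = 1.96² × 0.25 / 0.071² ≈ 190.52 → 191.
Using p = 0.80: p(1−p) = 0.1600, so n = 1.96² × 0.1600 / 0.071² ≈ 121.93 → 122.
Reduction: 191 − 122 = 69.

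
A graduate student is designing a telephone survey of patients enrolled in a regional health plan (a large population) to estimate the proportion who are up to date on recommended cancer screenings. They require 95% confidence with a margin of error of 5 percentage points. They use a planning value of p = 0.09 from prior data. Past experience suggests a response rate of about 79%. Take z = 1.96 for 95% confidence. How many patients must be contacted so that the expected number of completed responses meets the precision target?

160

Completed interviews needed: n₀ = 1.96² × 0.0819 / 0.050² ≈ 125.85 → 126.
At a 79% response rate, contacts needed = 126 / 0.79 ≈ 159.49 → 160.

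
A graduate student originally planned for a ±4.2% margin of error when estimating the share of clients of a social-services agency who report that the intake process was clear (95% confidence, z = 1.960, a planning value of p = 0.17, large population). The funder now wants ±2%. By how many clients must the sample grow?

At ±4.2%: n = 1.960² × 0.1411 / 0.042² ≈ 307.28 → 308.
At ±2%: n = 1.960² × 0.1411 / 0.020² ≈ 1355.12 → 1356.
Additional respondents: 1356 − 308 = 1048.

1048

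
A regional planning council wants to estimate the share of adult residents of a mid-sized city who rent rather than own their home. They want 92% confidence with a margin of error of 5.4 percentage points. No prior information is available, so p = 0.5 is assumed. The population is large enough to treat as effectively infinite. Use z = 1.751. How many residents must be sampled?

With p = 0.5, p(1−p) = 0.25.
n = z²·p(1−p)/E² = 1.751² × 0.2500 / 0.054² = 3.0660 × 0.2500 / 0.002916 ≈ 262.86.
Rounding up gives n = 263.

263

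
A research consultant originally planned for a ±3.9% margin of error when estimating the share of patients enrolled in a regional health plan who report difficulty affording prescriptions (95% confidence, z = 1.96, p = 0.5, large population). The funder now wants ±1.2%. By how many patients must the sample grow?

6038

At ±3.9%: n = 1.96² × 0.2500 / 0.039² ≈ 631.43 → 632.
At ±1.2%: n = 1.96² × 0.2500 / 0.012² ≈ 6669.44 → 6670.
Additional respondents: 6670 − 632 = 6038.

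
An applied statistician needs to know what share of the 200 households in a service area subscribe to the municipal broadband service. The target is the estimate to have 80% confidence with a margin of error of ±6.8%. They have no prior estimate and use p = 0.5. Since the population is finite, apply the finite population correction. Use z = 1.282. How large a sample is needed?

62

Unadjusted: n₀ = 1.282² × 0.50 × 0.50 / 0.068² ≈ 88.86, so n₀ = 89.
Finite population correction with N = 200: n = n₀ / (1 + (n₀−1)/N) = 89 / (1 + 88/200) = 89 / 1.4400 ≈ 61.81.
Rounding up, n = 62.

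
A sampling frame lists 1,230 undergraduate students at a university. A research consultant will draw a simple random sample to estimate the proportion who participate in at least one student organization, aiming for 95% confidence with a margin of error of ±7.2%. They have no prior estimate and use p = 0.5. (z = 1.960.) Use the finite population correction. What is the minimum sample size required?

162

Unadjusted: n₀ = 1.960² × 0.50 × 0.50 / 0.072² ≈ 185.26, so n₀ = 186.
Finite population correction with N = 1,230: n = n₀ / (1 + (n₀−1)/N) = 186 / (1 + 185/1230) = 186 / 1.1504 ≈ 161.68.
Rounding up, n = 162.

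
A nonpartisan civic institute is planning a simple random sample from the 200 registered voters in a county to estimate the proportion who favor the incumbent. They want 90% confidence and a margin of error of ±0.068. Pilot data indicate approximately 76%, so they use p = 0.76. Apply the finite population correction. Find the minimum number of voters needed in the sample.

For 90% confidence, z = 1.645.
Unadjusted: n₀ = 1.645² × 0.76 × 0.24 / 0.068² ≈ 106.74, so n₀ = 107.
Finite population correction with N = 200: n = n₀ / (1 + (n₀−1)/N) = 107 / (1 + 106/200) = 107 / 1.5300 ≈ 69.93.
Rounding up, n = 70.

70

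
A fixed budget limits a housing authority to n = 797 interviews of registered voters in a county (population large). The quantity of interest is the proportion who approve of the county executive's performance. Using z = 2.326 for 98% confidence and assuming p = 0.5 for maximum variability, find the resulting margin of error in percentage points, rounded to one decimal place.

4.1

SE(p̂) = √[p(1−p)/n] = √[0.2500/797] = 0.01771.
E = z × SE = 2.326 × 0.01771 = 0.04120, or 4.1 percentage points.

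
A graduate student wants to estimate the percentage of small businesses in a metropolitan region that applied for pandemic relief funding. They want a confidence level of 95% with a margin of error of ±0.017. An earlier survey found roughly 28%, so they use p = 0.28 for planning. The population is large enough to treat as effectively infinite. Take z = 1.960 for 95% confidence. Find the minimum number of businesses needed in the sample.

2680

With p = 0.28, p(1−p) = 0.2016.
n = z²·p(1−p)/E² = 1.960² × 0.2016 / 0.017² = 3.8416 × 0.2016 / 0.000289 ≈ 2679.82.
Rounding up gives n = 2680.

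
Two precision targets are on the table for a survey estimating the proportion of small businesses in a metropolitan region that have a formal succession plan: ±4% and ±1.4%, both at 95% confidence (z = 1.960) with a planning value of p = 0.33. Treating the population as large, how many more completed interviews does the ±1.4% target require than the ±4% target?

At ±4%: n = 1.960² × 0.2211 / 0.040² ≈ 530.86 → 531.
At ±1.4%: n = 1.960² × 0.2211 / 0.014² ≈ 4333.56 → 4334.
Additional respondents: 4334 − 531 = 3803.

3803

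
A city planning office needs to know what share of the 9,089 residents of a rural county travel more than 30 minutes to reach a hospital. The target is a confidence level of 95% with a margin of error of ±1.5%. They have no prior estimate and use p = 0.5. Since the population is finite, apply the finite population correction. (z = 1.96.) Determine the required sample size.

Unadjusted: n₀ = 1.96² × 0.50 × 0.50 / 0.015² ≈ 4268.44, so n₀ = 4269.
Finite population correction with N = 9,089: n = n₀ / (1 + (n₀−1)/N) = 4269 / (1 + 4268/9089) = 4269 / 1.4696 ≈ 2904.91.
Rounding up, n = 2905.

2905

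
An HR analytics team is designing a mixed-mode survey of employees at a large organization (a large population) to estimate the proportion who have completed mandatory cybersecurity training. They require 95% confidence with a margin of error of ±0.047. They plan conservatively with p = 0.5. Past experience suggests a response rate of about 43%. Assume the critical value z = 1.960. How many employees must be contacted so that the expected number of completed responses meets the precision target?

1012

Completed interviews needed: n₀ = 1.960² × 0.2500 / 0.047² ≈ 434.77 → 435.
At a 43% response rate, contacts needed = 435 / 0.43 ≈ 1011.63 → 1012.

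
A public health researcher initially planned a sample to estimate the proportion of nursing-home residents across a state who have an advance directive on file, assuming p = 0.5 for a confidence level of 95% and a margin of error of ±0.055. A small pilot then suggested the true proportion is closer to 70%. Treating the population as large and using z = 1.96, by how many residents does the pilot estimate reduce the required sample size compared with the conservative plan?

51

Conservative (p = 0.5): n = 1.96² × 0.25 / 0.055² ≈ 317.49 → 318.
Using p = 0.70: p(1−p) = 0.2100, so n = 1.96² × 0.2100 / 0.055² ≈ 266.69 → 267.
Reduction: 318 − 267 = 51.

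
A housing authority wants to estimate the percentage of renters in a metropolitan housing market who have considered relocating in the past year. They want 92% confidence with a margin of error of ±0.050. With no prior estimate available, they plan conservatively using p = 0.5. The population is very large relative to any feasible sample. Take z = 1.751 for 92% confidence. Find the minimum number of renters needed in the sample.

With p = 0.5, p(1−p) = 0.25.
n = z²·p(1−p)/E² = 1.751² × 0.2500 / 0.050² = 3.0660 × 0.2500 / 0.002500 ≈ 306.60.
Rounding up gives n = 307.

307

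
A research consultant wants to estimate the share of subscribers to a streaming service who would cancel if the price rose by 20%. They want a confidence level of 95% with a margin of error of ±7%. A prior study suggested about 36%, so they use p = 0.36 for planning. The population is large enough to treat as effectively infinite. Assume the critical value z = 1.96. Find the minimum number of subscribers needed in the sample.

181

With p = 0.36, p(1−p) = 0.2304.
n = z²·p(1−p)/E² = 1.96² × 0.2304 / 0.070² = 3.8416 × 0.2304 / 0.004900 ≈ 180.63.
Rounding up gives n = 181.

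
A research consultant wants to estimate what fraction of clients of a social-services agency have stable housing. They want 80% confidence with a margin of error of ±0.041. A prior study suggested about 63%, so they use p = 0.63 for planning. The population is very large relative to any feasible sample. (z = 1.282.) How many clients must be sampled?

With p = 0.63, p(1−p) = 0.2331.
n = z²·p(1−p)/E² = 1.282² × 0.2331 / 0.041² = 1.6435 × 0.2331 / 0.001681 ≈ 227.90.
Rounding up gives n = 228.

228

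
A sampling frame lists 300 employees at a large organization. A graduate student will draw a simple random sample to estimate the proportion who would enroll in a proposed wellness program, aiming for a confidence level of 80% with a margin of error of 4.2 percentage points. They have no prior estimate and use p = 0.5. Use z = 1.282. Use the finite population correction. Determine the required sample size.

132

Unadjusted: n₀ = 1.282² × 0.50 × 0.50 / 0.042² ≈ 232.93, so n₀ = 233.
Finite population correction with N = 300: n = n₀ / (1 + (n₀−1)/N) = 233 / (1 + 232/300) = 233 / 1.7733 ≈ 131.39.
Rounding up, n = 132.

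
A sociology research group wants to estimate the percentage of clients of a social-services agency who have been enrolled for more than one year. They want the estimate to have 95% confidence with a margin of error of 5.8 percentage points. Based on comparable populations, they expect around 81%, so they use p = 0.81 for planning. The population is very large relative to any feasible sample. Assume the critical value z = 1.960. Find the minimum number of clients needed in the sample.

176

With p = 0.81, p(1−p) = 0.1539.
n = z²·p(1−p)/E² = 1.960² × 0.1539 / 0.058² = 3.8416 × 0.1539 / 0.003364 ≈ 175.75.
Rounding up gives n = 176.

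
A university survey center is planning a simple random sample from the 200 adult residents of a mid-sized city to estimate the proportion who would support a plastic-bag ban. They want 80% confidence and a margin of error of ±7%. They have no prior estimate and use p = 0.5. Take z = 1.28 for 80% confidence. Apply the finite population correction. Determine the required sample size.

60

Unadjusted: n₀ = 1.28² × 0.50 × 0.50 / 0.070² ≈ 83.59, so n₀ = 84.
Finite population correction with N = 200: n = n₀ / (1 + (n₀−1)/N) = 84 / (1 + 83/200) = 84 / 1.4150 ≈ 59.36.
Rounding up, n = 60.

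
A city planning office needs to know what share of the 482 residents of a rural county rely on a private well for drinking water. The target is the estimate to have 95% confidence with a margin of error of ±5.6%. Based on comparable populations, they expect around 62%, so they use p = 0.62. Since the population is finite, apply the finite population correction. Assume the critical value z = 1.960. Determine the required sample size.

Unadjusted: n₀ = 1.960² × 0.62 × 0.38 / 0.056² ≈ 288.61, so n₀ = 289.
Finite population correction with N = 482: n = n₀ / (1 + (n₀−1)/N) = 289 / (1 + 288/482) = 289 / 1.5975 ≈ 180.91.
Rounding up, n = 181.

181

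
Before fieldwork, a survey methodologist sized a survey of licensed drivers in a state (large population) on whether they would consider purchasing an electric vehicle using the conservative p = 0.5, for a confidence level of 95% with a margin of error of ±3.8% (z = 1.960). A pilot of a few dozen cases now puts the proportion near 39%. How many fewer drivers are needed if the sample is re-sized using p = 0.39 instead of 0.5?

Conservative (p = 0.5): n = 1.960² × 0.25 / 0.038² ≈ 665.10 → 666.
Using p = 0.39: p(1−p) = 0.2379, so n = 1.960² × 0.2379 / 0.038² ≈ 632.91 → 633.
Reduction: 666 − 633 = 33.

33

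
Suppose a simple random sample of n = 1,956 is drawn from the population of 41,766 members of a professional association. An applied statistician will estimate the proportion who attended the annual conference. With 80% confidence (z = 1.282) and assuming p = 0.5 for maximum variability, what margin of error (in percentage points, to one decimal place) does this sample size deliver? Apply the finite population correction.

Finite-population factor: (N−n)/(N−1) = (41766−1956)/(41766−1) = 0.9532.
SE(p̂) = √[p(1−p)/n · (N−n)/(N−1)] = √[0.2500/1956 × 0.9532] = 0.01104.
E = z × SE = 1.282 × 0.01104 = 0.01415 ≈ 1.4 percentage points.

1.4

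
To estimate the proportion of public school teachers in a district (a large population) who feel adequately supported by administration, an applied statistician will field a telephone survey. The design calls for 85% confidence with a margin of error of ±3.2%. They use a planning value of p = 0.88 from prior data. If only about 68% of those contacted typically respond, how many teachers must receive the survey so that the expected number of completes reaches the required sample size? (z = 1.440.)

315

Completed interviews needed: n₀ = 1.440² × 0.1056 / 0.032² ≈ 213.84 → 214.
At a 68% response rate, contacts needed = 214 / 0.68 ≈ 314.71 → 315.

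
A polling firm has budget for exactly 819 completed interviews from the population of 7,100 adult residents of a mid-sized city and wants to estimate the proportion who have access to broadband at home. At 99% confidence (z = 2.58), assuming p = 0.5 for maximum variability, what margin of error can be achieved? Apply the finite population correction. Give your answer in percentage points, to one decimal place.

4.2

Finite-population factor: (N−n)/(N−1) = (7100−819)/(7100−1) = 0.8848.
SE(p̂) = √[p(1−p)/n · (N−n)/(N−1)] = √[0.2500/819 × 0.8848] = 0.01643.
E = z × SE = 2.58 × 0.01643 = 0.04240 ≈ 4.2 percentage points.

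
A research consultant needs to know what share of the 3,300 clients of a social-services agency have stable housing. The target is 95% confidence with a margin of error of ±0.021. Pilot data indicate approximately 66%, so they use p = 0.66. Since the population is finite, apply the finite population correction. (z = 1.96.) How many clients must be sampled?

Unadjusted: n₀ = 1.96² × 0.66 × 0.34 / 0.021² ≈ 1954.77, so n₀ = 1955.
Finite population correction with N = 3,300: n = n₀ / (1 + (n₀−1)/N) = 1955 / (1 + 1954/3300) = 1955 / 1.5921 ≈ 1227.92.
Rounding up, n = 1228.

1228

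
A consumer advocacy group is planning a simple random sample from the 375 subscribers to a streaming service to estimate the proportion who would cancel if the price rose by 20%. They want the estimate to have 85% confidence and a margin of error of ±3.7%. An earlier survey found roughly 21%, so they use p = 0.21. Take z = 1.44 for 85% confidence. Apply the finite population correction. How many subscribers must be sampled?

151

Unadjusted: n₀ = 1.44² × 0.21 × 0.79 / 0.037² ≈ 251.29, so n₀ = 252.
Finite population correction with N = 375: n = n₀ / (1 + (n₀−1)/N) = 252 / (1 + 251/375) = 252 / 1.6693 ≈ 150.96.
Rounding up, n = 151.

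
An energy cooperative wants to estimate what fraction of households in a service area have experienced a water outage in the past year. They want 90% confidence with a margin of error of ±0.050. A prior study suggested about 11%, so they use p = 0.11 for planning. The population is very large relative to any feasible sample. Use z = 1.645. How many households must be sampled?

106

With p = 0.11, p(1−p) = 0.0979.
n = z²·p(1−p)/E² = 1.645² × 0.0979 / 0.050² = 2.7060 × 0.0979 / 0.002500 ≈ 105.97.
Rounding up gives n = 106.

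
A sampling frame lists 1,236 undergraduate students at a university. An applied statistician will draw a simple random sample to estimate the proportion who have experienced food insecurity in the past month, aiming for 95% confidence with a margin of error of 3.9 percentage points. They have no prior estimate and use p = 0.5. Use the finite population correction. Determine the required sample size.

419

For 95% confidence, z = 1.96.
Unadjusted: n₀ = 1.96² × 0.50 × 0.50 / 0.039² ≈ 631.43, so n₀ = 632.
Finite population correction with N = 1,236: n = n₀ / (1 + (n₀−1)/N) = 632 / (1 + 631/1236) = 632 / 1.5105 ≈ 418.40.
Rounding up, n = 419.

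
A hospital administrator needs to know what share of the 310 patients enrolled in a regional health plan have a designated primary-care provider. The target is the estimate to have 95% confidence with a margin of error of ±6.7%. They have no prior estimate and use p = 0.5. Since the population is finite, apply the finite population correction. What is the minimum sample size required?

127

For 95% confidence, z = 1.96.
Unadjusted: n₀ = 1.96² × 0.50 × 0.50 / 0.067² ≈ 213.95, so n₀ = 214.
Finite population correction with N = 310: n = n₀ / (1 + (n₀−1)/N) = 214 / (1 + 213/310) = 214 / 1.6871 ≈ 126.85.
Rounding up, n = 127.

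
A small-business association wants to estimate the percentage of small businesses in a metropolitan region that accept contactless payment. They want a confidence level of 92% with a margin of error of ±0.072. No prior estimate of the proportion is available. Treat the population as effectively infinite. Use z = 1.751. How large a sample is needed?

148

With no prior estimate, use p = 0.5, giving p(1−p) = 0.25.
n = z²·p(1−p)/E² = 1.751² × 0.2500 / 0.072² = 3.0660 × 0.2500 / 0.005184 ≈ 147.86.
Rounding up gives n = 148.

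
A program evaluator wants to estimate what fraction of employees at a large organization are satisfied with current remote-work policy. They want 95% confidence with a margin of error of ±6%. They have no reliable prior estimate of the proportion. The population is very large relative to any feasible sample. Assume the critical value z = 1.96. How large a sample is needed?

267

With no prior estimate, use p = 0.5, giving p(1−p) = 0.25.
n = z²·p(1−p)/E² = 1.96² × 0.2500 / 0.060² = 3.8416 × 0.2500 / 0.003600 ≈ 266.78.
Rounding up gives n = 267.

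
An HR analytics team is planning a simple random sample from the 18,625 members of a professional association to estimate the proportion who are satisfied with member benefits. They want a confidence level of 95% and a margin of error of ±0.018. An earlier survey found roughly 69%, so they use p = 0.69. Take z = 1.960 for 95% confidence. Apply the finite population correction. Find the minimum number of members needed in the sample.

Unadjusted: n₀ = 1.960² × 0.69 × 0.31 / 0.018² ≈ 2536.17, so n₀ = 2537.
Finite population correction with N = 18,625: n = n₀ / (1 + (n₀−1)/N) = 2537 / (1 + 2536/18625) = 2537 / 1.1362 ≈ 2232.96.
Rounding up, n = 2233.

2233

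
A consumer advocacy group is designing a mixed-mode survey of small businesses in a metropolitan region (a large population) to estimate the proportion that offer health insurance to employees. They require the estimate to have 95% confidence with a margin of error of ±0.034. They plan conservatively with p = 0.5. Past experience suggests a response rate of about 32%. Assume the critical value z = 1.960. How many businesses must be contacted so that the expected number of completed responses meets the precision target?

2597

Completed interviews needed: n₀ = 1.960² × 0.2500 / 0.034² ≈ 830.80 → 831.
At a 32% response rate, contacts needed = 831 / 0.32 ≈ 2596.88 → 2597.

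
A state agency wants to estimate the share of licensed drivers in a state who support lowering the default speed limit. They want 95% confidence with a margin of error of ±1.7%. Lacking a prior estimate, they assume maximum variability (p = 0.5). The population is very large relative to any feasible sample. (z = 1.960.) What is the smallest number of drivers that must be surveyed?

3324

With p = 0.5, p(1−p) = 0.25.
n = z²·p(1−p)/E² = 1.960² × 0.2500 / 0.017² = 3.8416 × 0.2500 / 0.000289 ≈ 3323.18.
Rounding up gives n = 3324.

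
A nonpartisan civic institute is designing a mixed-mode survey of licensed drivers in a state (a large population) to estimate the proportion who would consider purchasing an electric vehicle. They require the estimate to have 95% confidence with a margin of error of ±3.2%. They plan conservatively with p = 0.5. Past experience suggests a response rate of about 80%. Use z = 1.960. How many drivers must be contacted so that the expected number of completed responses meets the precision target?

1173

Completed interviews needed: n₀ = 1.960² × 0.2500 / 0.032² ≈ 937.89 → 938.
At an 80% response rate, contacts needed = 938 / 0.80 ≈ 1172.50 → 1173.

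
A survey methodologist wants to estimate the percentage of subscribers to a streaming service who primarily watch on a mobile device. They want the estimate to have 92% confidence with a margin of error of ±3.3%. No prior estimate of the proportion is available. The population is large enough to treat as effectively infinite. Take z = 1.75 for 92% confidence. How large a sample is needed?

704

With no prior estimate, use p = 0.5, giving p(1−p) = 0.25.
n = z²·p(1−p)/E² = 1.75² × 0.2500 / 0.033² = 3.0625 × 0.2500 / 0.001089 ≈ 703.05.
Rounding up gives n = 704.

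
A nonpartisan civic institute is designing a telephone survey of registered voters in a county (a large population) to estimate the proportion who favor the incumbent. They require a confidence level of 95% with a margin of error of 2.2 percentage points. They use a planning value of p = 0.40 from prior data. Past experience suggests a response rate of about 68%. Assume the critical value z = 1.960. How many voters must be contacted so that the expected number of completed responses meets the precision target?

Completed interviews needed: n₀ = 1.960² × 0.2400 / 0.022² ≈ 1904.93 → 1905.
At a 68% response rate, contacts needed = 1905 / 0.68 ≈ 2801.47 → 2802.

2802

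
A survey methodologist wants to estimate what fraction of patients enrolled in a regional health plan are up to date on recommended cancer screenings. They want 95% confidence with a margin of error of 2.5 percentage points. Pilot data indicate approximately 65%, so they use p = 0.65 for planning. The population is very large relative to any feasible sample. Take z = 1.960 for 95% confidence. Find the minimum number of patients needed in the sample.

With p = 0.65, p(1−p) = 0.2275.
n = z²·p(1−p)/E² = 1.960² × 0.2275 / 0.025² = 3.8416 × 0.2275 / 0.000625 ≈ 1398.34.
Rounding up gives n = 1399.

1399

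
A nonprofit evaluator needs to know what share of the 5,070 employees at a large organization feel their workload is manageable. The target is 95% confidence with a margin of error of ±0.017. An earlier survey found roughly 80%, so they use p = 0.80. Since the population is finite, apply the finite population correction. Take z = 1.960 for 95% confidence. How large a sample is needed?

Unadjusted: n₀ = 1.960² × 0.80 × 0.20 / 0.017² ≈ 2126.84, so n₀ = 2127.
Finite population correction with N = 5,070: n = n₀ / (1 + (n₀−1)/N) = 2127 / (1 + 2126/5070) = 2127 / 1.4193 ≈ 1498.60.
Rounding up, n = 1499.

1499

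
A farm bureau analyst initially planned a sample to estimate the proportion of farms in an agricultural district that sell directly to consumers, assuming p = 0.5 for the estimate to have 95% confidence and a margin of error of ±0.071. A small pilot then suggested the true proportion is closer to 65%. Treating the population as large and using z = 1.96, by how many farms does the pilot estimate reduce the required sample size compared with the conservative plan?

17

Conservative (p = 0.5): n = 1.96² × 0.25 / 0.071² ≈ 190.52 → 191.
Using p = 0.65: p(1−p) = 0.2275, so n = 1.96² × 0.2275 / 0.071² ≈ 173.37 → 174.
Reduction: 191 − 174 = 17.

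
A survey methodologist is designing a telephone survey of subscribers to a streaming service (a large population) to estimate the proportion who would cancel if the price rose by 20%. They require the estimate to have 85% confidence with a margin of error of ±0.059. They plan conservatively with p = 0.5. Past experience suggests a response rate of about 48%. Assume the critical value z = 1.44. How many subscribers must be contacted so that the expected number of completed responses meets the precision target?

311

Completed interviews needed: n₀ = 1.44² × 0.2500 / 0.059² ≈ 148.92 → 149.
At a 48% response rate, contacts needed = 149 / 0.48 ≈ 310.42 → 311.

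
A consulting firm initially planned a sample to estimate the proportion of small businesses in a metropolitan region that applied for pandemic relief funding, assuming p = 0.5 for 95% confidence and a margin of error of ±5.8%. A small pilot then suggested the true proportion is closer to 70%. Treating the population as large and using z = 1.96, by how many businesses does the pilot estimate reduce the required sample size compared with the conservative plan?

46

Conservative (p = 0.5): n = 1.96² × 0.25 / 0.058² ≈ 285.49 → 286.
Using p = 0.70: p(1−p) = 0.2100, so n = 1.96² × 0.2100 / 0.058² ≈ 239.81 → 240.
Reduction: 286 − 240 = 46.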